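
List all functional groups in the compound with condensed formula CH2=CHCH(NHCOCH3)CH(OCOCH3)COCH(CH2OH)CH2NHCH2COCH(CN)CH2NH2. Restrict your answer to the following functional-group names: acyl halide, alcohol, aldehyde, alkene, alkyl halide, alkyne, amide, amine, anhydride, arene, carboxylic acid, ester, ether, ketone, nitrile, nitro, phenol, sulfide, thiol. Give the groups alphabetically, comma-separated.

alcohol, alkene, amide, amine, ester, ketone, nitrile

Reading the structure from left to right:
  CH2=CH: C=C double bond → alkene.
  CH(NHCOCH3): pendant –NHC(=O)CH3: N bonded to a carbonyl → amide (not amine).
  CH(OCOCH3): pendant –OC(=O)CH3: an acyloxy group → ester.
  CO: –C(=O)– with carbon on both sides → ketone.
  CH(CH2OH): pendant –CH2OH on an sp³ backbone C → alcohol.
  CH2NHCH2: C–N–C with sp³ carbons and no adjacent C=O → amine (secondary).
  CO: –C(=O)– with carbon on both sides → ketone.
  CH(CN): pendant –C≡N: nitrile.
  CH2NH2: –NH2 on an sp³ carbon with no adjacent C=O → amine.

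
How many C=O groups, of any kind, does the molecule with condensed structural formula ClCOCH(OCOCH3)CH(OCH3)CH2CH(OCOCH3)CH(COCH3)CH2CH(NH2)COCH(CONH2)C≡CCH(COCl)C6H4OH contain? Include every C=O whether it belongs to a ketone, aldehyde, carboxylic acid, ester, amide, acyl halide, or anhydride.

ClCO: acyl halide, 1 C=O (running total 1).
CH(OCOCH3): ester, 1 C=O (running total 2).
CH(OCOCH3): ester, 1 C=O (running total 3).
CH(COCH3): ketone, 1 C=O (running total 4).
CO: ketone, 1 C=O (running total 5).
CH(CONH2): amide, 1 C=O (running total 6).
CH(COCl): acyl halide, 1 C=O (running total 7).

7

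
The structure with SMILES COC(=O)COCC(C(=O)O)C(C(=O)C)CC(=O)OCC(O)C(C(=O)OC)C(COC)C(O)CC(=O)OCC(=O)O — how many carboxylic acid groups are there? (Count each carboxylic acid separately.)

Taking each segment in turn:
  CH3OOC: CH3O–C(=O)–: carbonyl C bonded to C and to –OCH3 → ester (not ketone + ether).
  CH2OCH2: C–O–C with sp³ carbons on both sides and no adjacent C=O → ether.
  CH(COOH): pendant –COOH: carbonyl C bonded to C and –OH → carboxylic acid.
  CH(COCH3): pendant –COCH3: carbonyl C bonded to two carbons → ketone.
  CH2COOCH2: –C(=O)–O–C with C on the carbonyl side → ester.
  CH(OH): –OH on an sp³ carbon → alcohol (secondary).
  CH(COOCH3): pendant –COOCH3: carbonyl C bonded to C and –OCH3 → ester.
  CH(CH2OCH3): pendant –CH2OCH3: C–O–C linkage → ether.
  CH(OH): –OH on an sp³ carbon → alcohol (secondary).
  CH2COOCH2: –C(=O)–O–C with C on the carbonyl side → ester.
  COOH: –COOH: carbonyl C bonded to –OH and C → carboxylic acid (the –OH is not a separate alcohol).
Carboxylic acid appears at: CH(COOH), COOH → 2.

2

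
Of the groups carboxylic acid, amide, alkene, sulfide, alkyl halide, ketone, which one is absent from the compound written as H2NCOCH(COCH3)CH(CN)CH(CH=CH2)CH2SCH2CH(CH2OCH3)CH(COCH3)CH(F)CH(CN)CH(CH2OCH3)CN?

carboxylic acid

amide: present (H2NCO — –C(=O)NH2: carbonyl C bonded to C and to N → amide (the N is not a separate amine)).
alkene: present (CH(CH=CH2) — pendant –CH=CH2: C=C double bond → alkene).
sulfide: present (CH2SCH2 — C–S–C linkage → sulfide (thioether)).
ketone: present (CH(COCH3) — pendant –COCH3: carbonyl C bonded to two carbons → ketone).
alkyl halide: present (CH(F) — halogen on an sp³ carbon → alkyl halide).
carboxylic acid: absent. In H2NCO, the carbonyl is bonded to nitrogen, not to –OH; that is an amide.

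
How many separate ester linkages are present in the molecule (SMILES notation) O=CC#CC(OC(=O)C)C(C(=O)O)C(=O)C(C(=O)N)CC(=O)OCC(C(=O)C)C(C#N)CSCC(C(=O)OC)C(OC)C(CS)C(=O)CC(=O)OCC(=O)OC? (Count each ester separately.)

terminal –CHO: carbonyl C bonded to H and C → aldehyde.
C≡C triple bond → alkyne.
pendant –OC(=O)CH3: an acyloxy group → ester.
pendant –COOH: carbonyl C bonded to C and –OH → carboxylic acid.
–C(=O)– with carbon on both sides → ketone.
pendant –CONH2: carbonyl C bonded to C and N → amide.
–C(=O)–O–C with C on the carbonyl side → ester.
pendant –COCH3: carbonyl C bonded to two carbons → ketone.
pendant –C≡N: nitrile.
C–S–C linkage → sulfide (thioether).
pendant –COOCH3: carbonyl C bonded to C and –OCH3 → ester.
pendant –OCH3: C–O–C with sp³ C, no adjacent C=O → ether.
pendant –CH2SH → thiol.
–C(=O)– with carbon on both sides → ketone.
–C(=O)–O–C with C on the carbonyl side → ester.
–C(=O)OCH3: carbonyl C bonded to C and to –OCH3 → ester (not ketone + ether).
Ester appears at: CH(OCOCH3), CH2COOCH2, CH(COOCH3), CH2COOCH2, COOCH3 → 5.

5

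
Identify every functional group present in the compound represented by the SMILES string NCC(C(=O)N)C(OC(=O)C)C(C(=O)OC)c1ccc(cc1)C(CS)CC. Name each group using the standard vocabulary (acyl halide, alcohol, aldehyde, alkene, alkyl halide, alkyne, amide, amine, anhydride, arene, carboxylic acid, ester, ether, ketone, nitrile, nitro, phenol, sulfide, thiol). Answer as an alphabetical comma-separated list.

amide, amine, arene, ester, thiol

Reading the structure from left to right:
  H2NCH2: –NH2 on an sp³ carbon with no adjacent C=O → amine.
  CH(CONH2): pendant –CONH2: carbonyl C bonded to C and N → amide.
  CH(OCOCH3): pendant –OC(=O)CH3: an acyloxy group → ester.
  CH(COOCH3): pendant –COOCH3: carbonyl C bonded to C and –OCH3 → ester.
  C6H4: para-disubstituted benzene ring → arene.
  CH(CH2SH): pendant –CH2SH → thiol.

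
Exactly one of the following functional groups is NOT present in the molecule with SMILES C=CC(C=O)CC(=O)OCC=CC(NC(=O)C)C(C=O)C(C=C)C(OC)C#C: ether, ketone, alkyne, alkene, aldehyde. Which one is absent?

ether: present (CH(OCH3) — pendant –OCH3: C–O–C with sp³ C, no adjacent C=O → ether).
alkene: present (CH2=CH — C=C double bond → alkene).
alkyne: present (C≡CH — C≡C triple bond → alkyne).
aldehyde: present (CH(CHO) — pendant –CHO: carbonyl C bonded to C and H → aldehyde).
ketone: absent. In CH2COOCH2, the C=O is bonded to an –O–C group, which defines an ester, not a ketone. In CH(NHCOCH3), the C=O is bonded to nitrogen, which defines an amide, not a ketone. In CH(CHO), the carbonyl carbon carries an H, so it is an aldehyde, not a ketone.

ketone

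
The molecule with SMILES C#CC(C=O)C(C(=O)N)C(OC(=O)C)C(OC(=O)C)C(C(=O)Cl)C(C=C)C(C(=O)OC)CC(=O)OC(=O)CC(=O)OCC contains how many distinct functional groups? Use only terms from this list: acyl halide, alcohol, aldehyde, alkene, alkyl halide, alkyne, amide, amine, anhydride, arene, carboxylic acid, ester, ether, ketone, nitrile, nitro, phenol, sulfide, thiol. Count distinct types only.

Reading the structure from left to right:
  HC≡C: C≡C triple bond → alkyne.
  CH(CHO): pendant –CHO: carbonyl C bonded to C and H → aldehyde.
  CH(CONH2): pendant –CONH2: carbonyl C bonded to C and N → amide.
  CH(OCOCH3): pendant –OC(=O)CH3: an acyloxy group → ester.
  CH(OCOCH3): pendant –OC(=O)CH3: an acyloxy group → ester.
  CH(COCl): pendant –C(=O)X: carbonyl C bonded to C and halogen → acyl halide.
  CH(CH=CH2): pendant –CH=CH2: C=C double bond → alkene.
  CH(COOCH3): pendant –COOCH3: carbonyl C bonded to C and –OCH3 → ester.
  CH2CO-O-COCH2: two acyl groups sharing one oxygen, –C(=O)–O–C(=O)– → anhydride.
  COOCH2CH3: –C(=O)OCH2CH3: carbonyl C bonded to C and to –OEt → ester.
Distinct types present: acyl halide, aldehyde, alkene, alkyne, amide, anhydride, ester.

7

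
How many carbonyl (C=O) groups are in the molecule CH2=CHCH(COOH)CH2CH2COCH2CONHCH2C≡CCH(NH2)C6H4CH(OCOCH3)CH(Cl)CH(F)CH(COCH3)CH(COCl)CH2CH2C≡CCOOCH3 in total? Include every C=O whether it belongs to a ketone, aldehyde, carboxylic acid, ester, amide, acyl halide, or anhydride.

7

CH(COOH): carboxylic acid, 1 C=O (running total 1).
CO: ketone, 1 C=O (running total 2).
CH2CONHCH2: amide, 1 C=O (running total 3).
CH(OCOCH3): ester, 1 C=O (running total 4).
CH(COCH3): ketone, 1 C=O (running total 5).
CH(COCl): acyl halide, 1 C=O (running total 6).
COOCH3: ester, 1 C=O (running total 7).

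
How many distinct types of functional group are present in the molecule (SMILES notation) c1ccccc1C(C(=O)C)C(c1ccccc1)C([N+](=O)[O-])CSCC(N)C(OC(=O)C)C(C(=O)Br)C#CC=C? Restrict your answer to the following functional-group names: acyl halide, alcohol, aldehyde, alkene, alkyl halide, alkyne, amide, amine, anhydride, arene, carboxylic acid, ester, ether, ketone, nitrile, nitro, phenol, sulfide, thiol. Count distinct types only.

9

C6H5– phenyl ring → arene.
pendant –COCH3: carbonyl C bonded to two carbons → ketone.
pendant –C6H5: benzene ring → arene.
–NO2 on an sp³ carbon → nitro (the N=O is not a carbonyl).
C–S–C linkage → sulfide (thioether).
–NH2 on an sp³ carbon with no adjacent C=O → amine.
pendant –OC(=O)CH3: an acyloxy group → ester.
pendant –C(=O)X: carbonyl C bonded to C and halogen → acyl halide.
C≡C triple bond → alkyne.
C=C double bond → alkene.
Distinct types present: acyl halide, alkene, alkyne, amine, arene, ester, ketone, nitro, sulfide.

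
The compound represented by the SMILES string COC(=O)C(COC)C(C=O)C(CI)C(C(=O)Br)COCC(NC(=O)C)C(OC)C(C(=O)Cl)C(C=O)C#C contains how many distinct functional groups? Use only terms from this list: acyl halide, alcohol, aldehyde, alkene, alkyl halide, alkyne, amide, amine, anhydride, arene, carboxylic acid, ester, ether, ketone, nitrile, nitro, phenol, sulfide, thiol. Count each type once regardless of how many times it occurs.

Working along the chain:
  CH3OOC: CH3O–C(=O)–: carbonyl C bonded to C and to –OCH3 → ester (not ketone + ether).
  CH(CH2OCH3): pendant –CH2OCH3: C–O–C linkage → ether.
  CH(CHO): pendant –CHO: carbonyl C bonded to C and H → aldehyde.
  CH(CH2I): pendant –CH2X: halogen on sp³ carbon → alkyl halide.
  CH(COBr): pendant –C(=O)X: carbonyl C bonded to C and halogen → acyl halide.
  CH2OCH2: C–O–C with sp³ carbons on both sides and no adjacent C=O → ether.
  CH(NHCOCH3): pendant –NHC(=O)CH3: N bonded to a carbonyl → amide (not amine).
  CH(OCH3): pendant –OCH3: C–O–C with sp³ C, no adjacent C=O → ether.
  CH(COCl): pendant –C(=O)X: carbonyl C bonded to C and halogen → acyl halide.
  CH(CHO): pendant –CHO: carbonyl C bonded to C and H → aldehyde.
  C≡CH: C≡C triple bond → alkyne.
Distinct types present: acyl halide, aldehyde, alkyl halide, alkyne, amide, ester, ether.

7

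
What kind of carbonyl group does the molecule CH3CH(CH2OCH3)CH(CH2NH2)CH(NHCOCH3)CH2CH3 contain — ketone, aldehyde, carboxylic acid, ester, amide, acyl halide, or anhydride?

amide

The carbonyl is in the CH(NHCOCH3) segment: pendant –NHC(=O)CH3: N bonded to a carbonyl → amide (not amine).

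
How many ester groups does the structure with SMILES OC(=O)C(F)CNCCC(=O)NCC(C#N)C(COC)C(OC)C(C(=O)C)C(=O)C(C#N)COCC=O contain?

0

Reading the structure from left to right:
  HOOC: –COOH: carbonyl C bonded to –OH and C → carboxylic acid (the –OH is not a separate alcohol).
  CH(F): halogen on an sp³ carbon → alkyl halide.
  CH2NHCH2: C–N–C with sp³ carbons and no adjacent C=O → amine (secondary).
  CH2CONHCH2: –C(=O)–N– linkage → amide (the N is not an amine).
  CH(CN): pendant –C≡N: nitrile.
  CH(CH2OCH3): pendant –CH2OCH3: C–O–C linkage → ether.
  CH(OCH3): pendant –OCH3: C–O–C with sp³ C, no adjacent C=O → ether.
  CH(COCH3): pendant –COCH3: carbonyl C bonded to two carbons → ketone.
  CO: –C(=O)– with carbon on both sides → ketone.
  CH(CN): pendant –C≡N: nitrile.
  CH2OCH2: C–O–C with sp³ carbons on both sides and no adjacent C=O → ether.
  CHO: terminal –CHO: carbonyl C bonded to H and C → aldehyde.
No segment is a ester: HOOC is carboxylic acid, not ester; CH(CH2OCH3) is ether, not ester; CH(OCH3) is ether, not ester. → 0.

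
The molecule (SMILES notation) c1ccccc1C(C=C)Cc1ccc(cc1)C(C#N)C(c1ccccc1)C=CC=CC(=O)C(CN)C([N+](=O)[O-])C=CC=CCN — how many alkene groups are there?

5

Working along the chain:
  C6H5: C6H5– phenyl ring → arene.
  CH(CH=CH2): pendant –CH=CH2: C=C double bond → alkene.
  C6H4: para-disubstituted benzene ring → arene.
  CH(CN): pendant –C≡N: nitrile.
  CH(C6H5): pendant –C6H5: benzene ring → arene.
  CH=CH: C=C double bond → alkene.
  CH=CH: C=C double bond → alkene.
  CO: –C(=O)– with carbon on both sides → ketone.
  CH(CH2NH2): pendant –CH2NH2: N on sp³ C, no adjacent C=O → amine.
  CH(NO2): –NO2 on an sp³ carbon → nitro (the N=O is not a carbonyl).
  CH=CH: C=C double bond → alkene.
  CH=CH: C=C double bond → alkene.
  CH2NH2: –NH2 on an sp³ carbon with no adjacent C=O → amine.
Alkene appears at: CH(CH=CH2), CH=CH, CH=CH, CH=CH, CH=CH → 5.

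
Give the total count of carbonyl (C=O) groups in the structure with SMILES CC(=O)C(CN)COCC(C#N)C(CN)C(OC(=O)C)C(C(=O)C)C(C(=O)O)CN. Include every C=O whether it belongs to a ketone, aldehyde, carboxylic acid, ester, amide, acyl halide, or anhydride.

CO: ketone, 1 C=O (running total 1).
CH(OCOCH3): ester, 1 C=O (running total 2).
CH(COCH3): ketone, 1 C=O (running total 3).
CH(COOH): carboxylic acid, 1 C=O (running total 4).

4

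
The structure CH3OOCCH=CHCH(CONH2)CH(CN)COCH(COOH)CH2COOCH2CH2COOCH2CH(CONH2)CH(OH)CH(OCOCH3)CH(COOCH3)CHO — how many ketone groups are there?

1

Working along the chain:
  CH3OOC: CH3O–C(=O)–: carbonyl C bonded to C and to –OCH3 → ester (not ketone + ether).
  CH=CH: C=C double bond → alkene.
  CH(CONH2): pendant –CONH2: carbonyl C bonded to C and N → amide.
  CH(CN): pendant –C≡N: nitrile.
  CO: –C(=O)– with carbon on both sides → ketone.
  CH(COOH): pendant –COOH: carbonyl C bonded to C and –OH → carboxylic acid.
  CH2COOCH2: –C(=O)–O–C with C on the carbonyl side → ester.
  CH2COOCH2: –C(=O)–O–C with C on the carbonyl side → ester.
  CH(CONH2): pendant –CONH2: carbonyl C bonded to C and N → amide.
  CH(OH): –OH on an sp³ carbon → alcohol (secondary).
  CH(OCOCH3): pendant –OC(=O)CH3: an acyloxy group → ester.
  CH(COOCH3): pendant –COOCH3: carbonyl C bonded to C and –OCH3 → ester.
  CHO: terminal –CHO: carbonyl C bonded to H and C → aldehyde.
Ketone appears at: CO → 1.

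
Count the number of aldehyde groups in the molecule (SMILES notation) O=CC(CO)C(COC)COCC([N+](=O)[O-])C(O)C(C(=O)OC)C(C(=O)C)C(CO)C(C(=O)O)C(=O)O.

1

terminal –CHO: carbonyl C bonded to H and C → aldehyde.
pendant –CH2OH on an sp³ backbone C → alcohol.
pendant –CH2OCH3: C–O–C linkage → ether.
C–O–C with sp³ carbons on both sides and no adjacent C=O → ether.
–NO2 on an sp³ carbon → nitro (the N=O is not a carbonyl).
–OH on an sp³ carbon → alcohol (secondary).
pendant –COOCH3: carbonyl C bonded to C and –OCH3 → ester.
pendant –COCH3: carbonyl C bonded to two carbons → ketone.
pendant –CH2OH on an sp³ backbone C → alcohol.
pendant –COOH: carbonyl C bonded to C and –OH → carboxylic acid.
–COOH: carbonyl C bonded to –OH and C → carboxylic acid (the –OH is not a separate alcohol).
Aldehyde appears at: OHC → 1.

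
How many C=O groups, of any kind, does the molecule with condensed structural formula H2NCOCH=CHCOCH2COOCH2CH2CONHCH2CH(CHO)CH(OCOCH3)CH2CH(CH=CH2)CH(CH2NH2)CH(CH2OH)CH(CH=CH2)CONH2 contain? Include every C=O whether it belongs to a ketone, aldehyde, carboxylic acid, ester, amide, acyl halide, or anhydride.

H2NCO: amide, 1 C=O (running total 1).
CO: ketone, 1 C=O (running total 2).
CH2COOCH2: ester, 1 C=O (running total 3).
CH2CONHCH2: amide, 1 C=O (running total 4).
CH(CHO): aldehyde, 1 C=O (running total 5).
CH(OCOCH3): ester, 1 C=O (running total 6).
CONH2: amide, 1 C=O (running total 7).

7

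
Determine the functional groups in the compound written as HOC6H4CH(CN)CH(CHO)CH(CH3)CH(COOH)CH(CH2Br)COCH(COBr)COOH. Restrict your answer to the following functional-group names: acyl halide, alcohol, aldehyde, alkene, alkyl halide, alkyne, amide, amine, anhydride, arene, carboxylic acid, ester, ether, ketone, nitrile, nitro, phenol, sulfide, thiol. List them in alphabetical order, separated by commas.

acyl halide, aldehyde, alkyl halide, arene, carboxylic acid, ketone, nitrile, phenol

Reading the structure from left to right:
  HOC6H4: –OH attached directly to an aromatic ring → phenol (not alcohol); the ring itself is an arene.
  CH(CN): pendant –C≡N: nitrile.
  CH(CHO): pendant –CHO: carbonyl C bonded to C and H → aldehyde.
  CH(COOH): pendant –COOH: carbonyl C bonded to C and –OH → carboxylic acid.
  CH(CH2Br): pendant –CH2X: halogen on sp³ carbon → alkyl halide.
  CO: –C(=O)– with carbon on both sides → ketone.
  CH(COBr): pendant –C(=O)X: carbonyl C bonded to C and halogen → acyl halide.
  COOH: –COOH: carbonyl C bonded to –OH and C → carboxylic acid (the –OH is not a separate alcohol).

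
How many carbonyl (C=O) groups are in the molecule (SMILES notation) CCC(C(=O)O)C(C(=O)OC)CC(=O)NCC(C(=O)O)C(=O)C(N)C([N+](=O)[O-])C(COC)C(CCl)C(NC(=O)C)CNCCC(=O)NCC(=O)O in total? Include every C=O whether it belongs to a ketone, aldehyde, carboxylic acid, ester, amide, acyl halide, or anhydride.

CH(COOH): carboxylic acid, 1 C=O (running total 1).
CH(COOCH3): ester, 1 C=O (running total 2).
CH2CONHCH2: amide, 1 C=O (running total 3).
CH(COOH): carboxylic acid, 1 C=O (running total 4).
CO: ketone, 1 C=O (running total 5).
CH(NHCOCH3): amide, 1 C=O (running total 6).
CH2CONHCH2: amide, 1 C=O (running total 7).
COOH: carboxylic acid, 1 C=O (running total 8).

8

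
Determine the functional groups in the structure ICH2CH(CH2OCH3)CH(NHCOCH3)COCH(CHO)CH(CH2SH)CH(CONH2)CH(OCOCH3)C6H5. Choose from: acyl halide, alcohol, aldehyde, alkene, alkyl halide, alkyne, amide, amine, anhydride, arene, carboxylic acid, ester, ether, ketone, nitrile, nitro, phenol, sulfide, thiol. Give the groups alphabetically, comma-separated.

Reading the structure from left to right:
  ICH2: halogen on an sp³ carbon → alkyl halide.
  CH(CH2OCH3): pendant –CH2OCH3: C–O–C linkage → ether.
  CH(NHCOCH3): pendant –NHC(=O)CH3: N bonded to a carbonyl → amide (not amine).
  CO: –C(=O)– with carbon on both sides → ketone.
  CH(CHO): pendant –CHO: carbonyl C bonded to C and H → aldehyde.
  CH(CH2SH): pendant –CH2SH → thiol.
  CH(CONH2): pendant –CONH2: carbonyl C bonded to C and N → amide.
  CH(OCOCH3): pendant –OC(=O)CH3: an acyloxy group → ester.
  C6H5: –C6H5 phenyl ring → arene.

aldehyde, alkyl halide, amide, arene, ester, ether, ketone, thiol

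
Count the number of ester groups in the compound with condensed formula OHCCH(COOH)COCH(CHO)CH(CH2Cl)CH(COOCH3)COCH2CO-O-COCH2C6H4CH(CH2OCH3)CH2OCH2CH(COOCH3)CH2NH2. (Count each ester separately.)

Reading the structure from left to right:
  OHC: terminal –CHO: carbonyl C bonded to H and C → aldehyde.
  CH(COOH): pendant –COOH: carbonyl C bonded to C and –OH → carboxylic acid.
  CO: –C(=O)– with carbon on both sides → ketone.
  CH(CHO): pendant –CHO: carbonyl C bonded to C and H → aldehyde.
  CH(CH2Cl): pendant –CH2X: halogen on sp³ carbon → alkyl halide.
  CH(COOCH3): pendant –COOCH3: carbonyl C bonded to C and –OCH3 → ester.
  CO: –C(=O)– with carbon on both sides → ketone.
  CH2CO-O-COCH2: two acyl groups sharing one oxygen, –C(=O)–O–C(=O)– → anhydride.
  C6H4: para-disubstituted benzene ring → arene.
  CH(CH2OCH3): pendant –CH2OCH3: C–O–C linkage → ether.
  CH2OCH2: C–O–C with sp³ carbons on both sides and no adjacent C=O → ether.
  CH(COOCH3): pendant –COOCH3: carbonyl C bonded to C and –OCH3 → ester.
  CH2NH2: –NH2 on an sp³ carbon with no adjacent C=O → amine.
Ester appears at: CH(COOCH3), CH(COOCH3) → 2.

2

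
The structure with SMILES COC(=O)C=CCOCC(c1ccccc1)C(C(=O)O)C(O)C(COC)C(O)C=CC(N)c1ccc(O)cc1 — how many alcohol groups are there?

Working along the chain:
  CH3OOC: CH3O–C(=O)–: carbonyl C bonded to C and to –OCH3 → ester (not ketone + ether).
  CH=CH: C=C double bond → alkene.
  CH2OCH2: C–O–C with sp³ carbons on both sides and no adjacent C=O → ether.
  CH(C6H5): pendant –C6H5: benzene ring → arene.
  CH(COOH): pendant –COOH: carbonyl C bonded to C and –OH → carboxylic acid.
  CH(OH): –OH on an sp³ carbon → alcohol (secondary).
  CH(CH2OCH3): pendant –CH2OCH3: C–O–C linkage → ether.
  CH(OH): –OH on an sp³ carbon → alcohol (secondary).
  CH=CH: C=C double bond → alkene.
  CH(NH2): –NH2 on an sp³ carbon with no adjacent C=O → amine.
  C6H4OH: –OH attached directly to an aromatic ring → phenol (not alcohol); the ring itself is an arene.
Alcohol appears at: CH(OH), CH(OH) → 2.

2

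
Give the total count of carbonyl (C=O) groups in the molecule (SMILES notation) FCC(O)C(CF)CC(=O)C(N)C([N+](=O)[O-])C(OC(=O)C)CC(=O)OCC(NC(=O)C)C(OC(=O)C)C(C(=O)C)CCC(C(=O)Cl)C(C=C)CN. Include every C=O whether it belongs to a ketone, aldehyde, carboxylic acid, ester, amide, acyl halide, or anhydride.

7

CO: ketone, 1 C=O (running total 1).
CH(OCOCH3): ester, 1 C=O (running total 2).
CH2COOCH2: ester, 1 C=O (running total 3).
CH(NHCOCH3): amide, 1 C=O (running total 4).
CH(OCOCH3): ester, 1 C=O (running total 5).
CH(COCH3): ketone, 1 C=O (running total 6).
CH(COCl): acyl halide, 1 C=O (running total 7).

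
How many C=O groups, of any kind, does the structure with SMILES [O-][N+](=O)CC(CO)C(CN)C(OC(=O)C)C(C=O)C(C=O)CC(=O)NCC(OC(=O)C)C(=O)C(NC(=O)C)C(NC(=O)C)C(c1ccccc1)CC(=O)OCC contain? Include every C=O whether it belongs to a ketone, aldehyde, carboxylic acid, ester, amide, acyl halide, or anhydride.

CH(OCOCH3): ester, 1 C=O (running total 1).
CH(CHO): aldehyde, 1 C=O (running total 2).
CH(CHO): aldehyde, 1 C=O (running total 3).
CH2CONHCH2: amide, 1 C=O (running total 4).
CH(OCOCH3): ester, 1 C=O (running total 5).
CO: ketone, 1 C=O (running total 6).
CH(NHCOCH3): amide, 1 C=O (running total 7).
CH(NHCOCH3): amide, 1 C=O (running total 8).
COOCH2CH3: ester, 1 C=O (running total 9).

9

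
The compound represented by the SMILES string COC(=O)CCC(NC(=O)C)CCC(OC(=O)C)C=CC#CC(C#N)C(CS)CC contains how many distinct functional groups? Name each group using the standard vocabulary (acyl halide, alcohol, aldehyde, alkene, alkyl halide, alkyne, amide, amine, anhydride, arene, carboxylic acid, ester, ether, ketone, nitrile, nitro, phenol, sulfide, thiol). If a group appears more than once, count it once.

CH3O–C(=O)–: carbonyl C bonded to C and to –OCH3 → ester (not ketone + ether).
pendant –NHC(=O)CH3: N bonded to a carbonyl → amide (not amine).
pendant –OC(=O)CH3: an acyloxy group → ester.
C=C double bond → alkene.
C≡C triple bond → alkyne.
pendant –C≡N: nitrile.
pendant –CH2SH → thiol.
Distinct types present: alkene, alkyne, amide, ester, nitrile, thiol.

6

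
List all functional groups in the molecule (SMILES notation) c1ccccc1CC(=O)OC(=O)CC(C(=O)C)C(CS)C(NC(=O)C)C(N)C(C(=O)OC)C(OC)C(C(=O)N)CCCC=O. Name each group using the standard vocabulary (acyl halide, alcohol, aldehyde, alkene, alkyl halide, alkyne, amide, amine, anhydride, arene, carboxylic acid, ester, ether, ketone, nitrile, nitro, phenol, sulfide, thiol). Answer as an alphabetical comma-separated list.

Reading the structure from left to right:
  C6H5: C6H5– phenyl ring → arene.
  CH2CO-O-COCH2: two acyl groups sharing one oxygen, –C(=O)–O–C(=O)– → anhydride.
  CH(COCH3): pendant –COCH3: carbonyl C bonded to two carbons → ketone.
  CH(CH2SH): pendant –CH2SH → thiol.
  CH(NHCOCH3): pendant –NHC(=O)CH3: N bonded to a carbonyl → amide (not amine).
  CH(NH2): –NH2 on an sp³ carbon with no adjacent C=O → amine.
  CH(COOCH3): pendant –COOCH3: carbonyl C bonded to C and –OCH3 → ester.
  CH(OCH3): pendant –OCH3: C–O–C with sp³ C, no adjacent C=O → ether.
  CH(CONH2): pendant –CONH2: carbonyl C bonded to C and N → amide.
  CHO: terminal –CHO: carbonyl C bonded to H and C → aldehyde.

aldehyde, amide, amine, anhydride, arene, ester, ether, ketone, thiol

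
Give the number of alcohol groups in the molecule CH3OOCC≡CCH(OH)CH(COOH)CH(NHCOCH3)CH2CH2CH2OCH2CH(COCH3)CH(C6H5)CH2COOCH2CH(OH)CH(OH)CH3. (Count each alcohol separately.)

CH3O–C(=O)–: carbonyl C bonded to C and to –OCH3 → ester (not ketone + ether).
C≡C triple bond → alkyne.
–OH on an sp³ carbon → alcohol (secondary).
pendant –COOH: carbonyl C bonded to C and –OH → carboxylic acid.
pendant –NHC(=O)CH3: N bonded to a carbonyl → amide (not amine).
C–O–C with sp³ carbons on both sides and no adjacent C=O → ether.
pendant –COCH3: carbonyl C bonded to two carbons → ketone.
pendant –C6H5: benzene ring → arene.
–C(=O)–O–C with C on the carbonyl side → ester.
–OH on an sp³ carbon → alcohol (secondary).
–OH on an sp³ carbon → alcohol (secondary).
Alcohol appears at: CH(OH), CH(OH), CH(OH) → 3.

3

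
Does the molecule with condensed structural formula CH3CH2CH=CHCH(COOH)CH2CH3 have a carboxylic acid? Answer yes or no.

yes

C=C double bond → alkene.
pendant –COOH: carbonyl C bonded to C and –OH → carboxylic acid.
The CH(COOH) segment supplies the carboxylic acid: pendant –COOH: carbonyl C bonded to C and –OH → carboxylic acid.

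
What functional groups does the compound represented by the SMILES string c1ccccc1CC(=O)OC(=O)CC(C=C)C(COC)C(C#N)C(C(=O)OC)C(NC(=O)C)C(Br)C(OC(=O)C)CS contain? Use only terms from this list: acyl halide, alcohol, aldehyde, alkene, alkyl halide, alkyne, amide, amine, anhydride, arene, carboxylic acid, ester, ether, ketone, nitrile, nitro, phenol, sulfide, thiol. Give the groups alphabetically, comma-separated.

alkene, alkyl halide, amide, anhydride, arene, ester, ether, nitrile, thiol

Taking each segment in turn:
  C6H5: C6H5– phenyl ring → arene.
  CH2CO-O-COCH2: two acyl groups sharing one oxygen, –C(=O)–O–C(=O)– → anhydride.
  CH(CH=CH2): pendant –CH=CH2: C=C double bond → alkene.
  CH(CH2OCH3): pendant –CH2OCH3: C–O–C linkage → ether.
  CH(CN): pendant –C≡N: nitrile.
  CH(COOCH3): pendant –COOCH3: carbonyl C bonded to C and –OCH3 → ester.
  CH(NHCOCH3): pendant –NHC(=O)CH3: N bonded to a carbonyl → amide (not amine).
  CH(Br): halogen on an sp³ carbon → alkyl halide.
  CH(OCOCH3): pendant –OC(=O)CH3: an acyloxy group → ester.
  CH2SH: –SH on an sp³ carbon → thiol.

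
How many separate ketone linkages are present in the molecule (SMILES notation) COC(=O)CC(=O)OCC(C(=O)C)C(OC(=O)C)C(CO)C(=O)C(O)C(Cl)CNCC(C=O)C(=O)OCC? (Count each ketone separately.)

2

Working along the chain:
  CH3OOC: CH3O–C(=O)–: carbonyl C bonded to C and to –OCH3 → ester (not ketone + ether).
  CH2COOCH2: –C(=O)–O–C with C on the carbonyl side → ester.
  CH(COCH3): pendant –COCH3: carbonyl C bonded to two carbons → ketone.
  CH(OCOCH3): pendant –OC(=O)CH3: an acyloxy group → ester.
  CH(CH2OH): pendant –CH2OH on an sp³ backbone C → alcohol.
  CO: –C(=O)– with carbon on both sides → ketone.
  CH(OH): –OH on an sp³ carbon → alcohol (secondary).
  CH(Cl): halogen on an sp³ carbon → alkyl halide.
  CH2NHCH2: C–N–C with sp³ carbons and no adjacent C=O → amine (secondary).
  CH(CHO): pendant –CHO: carbonyl C bonded to C and H → aldehyde.
  COOCH2CH3: –C(=O)OCH2CH3: carbonyl C bonded to C and to –OEt → ester.
Ketone appears at: CH(COCH3), CO → 2.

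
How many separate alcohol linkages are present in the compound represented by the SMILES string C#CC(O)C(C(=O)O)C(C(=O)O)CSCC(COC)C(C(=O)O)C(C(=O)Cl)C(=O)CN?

Taking each segment in turn:
  HC≡C: C≡C triple bond → alkyne.
  CH(OH): –OH on an sp³ carbon → alcohol (secondary).
  CH(COOH): pendant –COOH: carbonyl C bonded to C and –OH → carboxylic acid.
  CH(COOH): pendant –COOH: carbonyl C bonded to C and –OH → carboxylic acid.
  CH2SCH2: C–S–C linkage → sulfide (thioether).
  CH(CH2OCH3): pendant –CH2OCH3: C–O–C linkage → ether.
  CH(COOH): pendant –COOH: carbonyl C bonded to C and –OH → carboxylic acid.
  CH(COCl): pendant –C(=O)X: carbonyl C bonded to C and halogen → acyl halide.
  CO: –C(=O)– with carbon on both sides → ketone.
  CH2NH2: –NH2 on an sp³ carbon with no adjacent C=O → amine.
Alcohol appears at: CH(OH) → 1.

1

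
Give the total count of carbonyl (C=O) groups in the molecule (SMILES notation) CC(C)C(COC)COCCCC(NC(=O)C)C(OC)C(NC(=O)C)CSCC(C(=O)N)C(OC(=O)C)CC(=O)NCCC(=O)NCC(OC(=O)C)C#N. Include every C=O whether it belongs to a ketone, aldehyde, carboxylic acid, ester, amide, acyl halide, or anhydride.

CH(NHCOCH3): amide, 1 C=O (running total 1).
CH(NHCOCH3): amide, 1 C=O (running total 2).
CH(CONH2): amide, 1 C=O (running total 3).
CH(OCOCH3): ester, 1 C=O (running total 4).
CH2CONHCH2: amide, 1 C=O (running total 5).
CH2CONHCH2: amide, 1 C=O (running total 6).
CH(OCOCH3): ester, 1 C=O (running total 7).

7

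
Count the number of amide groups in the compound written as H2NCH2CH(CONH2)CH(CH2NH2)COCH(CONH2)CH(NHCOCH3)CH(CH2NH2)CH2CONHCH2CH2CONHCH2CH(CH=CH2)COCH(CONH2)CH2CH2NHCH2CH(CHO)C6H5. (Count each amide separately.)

6

Taking each segment in turn:
  H2NCH2: –NH2 on an sp³ carbon with no adjacent C=O → amine.
  CH(CONH2): pendant –CONH2: carbonyl C bonded to C and N → amide.
  CH(CH2NH2): pendant –CH2NH2: N on sp³ C, no adjacent C=O → amine.
  CO: –C(=O)– with carbon on both sides → ketone.
  CH(CONH2): pendant –CONH2: carbonyl C bonded to C and N → amide.
  CH(NHCOCH3): pendant –NHC(=O)CH3: N bonded to a carbonyl → amide (not amine).
  CH(CH2NH2): pendant –CH2NH2: N on sp³ C, no adjacent C=O → amine.
  CH2CONHCH2: –C(=O)–N– linkage → amide (the N is not an amine).
  CH2CONHCH2: –C(=O)–N– linkage → amide (the N is not an amine).
  CH(CH=CH2): pendant –CH=CH2: C=C double bond → alkene.
  CO: –C(=O)– with carbon on both sides → ketone.
  CH(CONH2): pendant –CONH2: carbonyl C bonded to C and N → amide.
  CH2NHCH2: C–N–C with sp³ carbons and no adjacent C=O → amine (secondary).
  CH(CHO): pendant –CHO: carbonyl C bonded to C and H → aldehyde.
  C6H5: –C6H5 phenyl ring → arene.
Amide appears at: CH(CONH2), CH(CONH2), CH(NHCOCH3), CH2CONHCH2, CH2CONHCH2, CH(CONH2) → 6.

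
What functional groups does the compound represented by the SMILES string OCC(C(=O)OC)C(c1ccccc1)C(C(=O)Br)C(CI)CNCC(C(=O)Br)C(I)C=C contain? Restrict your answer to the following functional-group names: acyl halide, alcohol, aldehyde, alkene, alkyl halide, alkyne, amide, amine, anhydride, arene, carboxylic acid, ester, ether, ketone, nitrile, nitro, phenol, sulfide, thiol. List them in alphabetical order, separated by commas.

Taking each segment in turn:
  HOCH2: HO– on an sp³ carbon → alcohol.
  CH(COOCH3): pendant –COOCH3: carbonyl C bonded to C and –OCH3 → ester.
  CH(C6H5): pendant –C6H5: benzene ring → arene.
  CH(COBr): pendant –C(=O)X: carbonyl C bonded to C and halogen → acyl halide.
  CH(CH2I): pendant –CH2X: halogen on sp³ carbon → alkyl halide.
  CH2NHCH2: C–N–C with sp³ carbons and no adjacent C=O → amine (secondary).
  CH(COBr): pendant –C(=O)X: carbonyl C bonded to C and halogen → acyl halide.
  CH(I): halogen on an sp³ carbon → alkyl halide.
  CH=CH2: C=C double bond → alkene.

acyl halide, alcohol, alkene, alkyl halide, amine, arene, ester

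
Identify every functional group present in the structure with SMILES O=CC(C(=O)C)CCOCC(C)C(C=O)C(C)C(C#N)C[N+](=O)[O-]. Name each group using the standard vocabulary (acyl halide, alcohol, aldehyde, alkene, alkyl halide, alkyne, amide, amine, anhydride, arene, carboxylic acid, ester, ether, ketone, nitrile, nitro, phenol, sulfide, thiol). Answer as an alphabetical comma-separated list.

Taking each segment in turn:
  OHC: terminal –CHO: carbonyl C bonded to H and C → aldehyde.
  CH(COCH3): pendant –COCH3: carbonyl C bonded to two carbons → ketone.
  CH2OCH2: C–O–C with sp³ carbons on both sides and no adjacent C=O → ether.
  CH(CHO): pendant –CHO: carbonyl C bonded to C and H → aldehyde.
  CH(CN): pendant –C≡N: nitrile.
  CH2NO2: –NO2 on carbon → nitro group.

aldehyde, ether, ketone, nitrile, nitro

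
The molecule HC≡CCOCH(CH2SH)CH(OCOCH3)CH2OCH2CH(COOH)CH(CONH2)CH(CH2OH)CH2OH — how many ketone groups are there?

1

C≡C triple bond → alkyne.
–C(=O)– with carbon on both sides → ketone.
pendant –CH2SH → thiol.
pendant –OC(=O)CH3: an acyloxy group → ester.
C–O–C with sp³ carbons on both sides and no adjacent C=O → ether.
pendant –COOH: carbonyl C bonded to C and –OH → carboxylic acid.
pendant –CONH2: carbonyl C bonded to C and N → amide.
pendant –CH2OH on an sp³ backbone C → alcohol.
–OH on an sp³ carbon → alcohol.
Ketone appears at: CO → 1.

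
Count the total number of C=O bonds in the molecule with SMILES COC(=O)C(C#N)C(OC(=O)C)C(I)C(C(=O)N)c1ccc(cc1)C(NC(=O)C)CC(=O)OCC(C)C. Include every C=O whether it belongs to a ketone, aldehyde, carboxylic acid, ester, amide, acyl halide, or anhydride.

CH3OOC: ester, 1 C=O (running total 1).
CH(OCOCH3): ester, 1 C=O (running total 2).
CH(CONH2): amide, 1 C=O (running total 3).
CH(NHCOCH3): amide, 1 C=O (running total 4).
CH2COOCH2: ester, 1 C=O (running total 5).

5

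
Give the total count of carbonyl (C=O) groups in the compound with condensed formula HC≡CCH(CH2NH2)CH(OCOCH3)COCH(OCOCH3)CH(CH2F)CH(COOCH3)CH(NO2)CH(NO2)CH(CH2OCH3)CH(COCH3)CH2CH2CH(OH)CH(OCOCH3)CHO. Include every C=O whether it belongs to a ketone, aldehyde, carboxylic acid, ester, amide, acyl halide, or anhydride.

CH(OCOCH3): ester, 1 C=O (running total 1).
CO: ketone, 1 C=O (running total 2).
CH(OCOCH3): ester, 1 C=O (running total 3).
CH(COOCH3): ester, 1 C=O (running total 4).
CH(COCH3): ketone, 1 C=O (running total 5).
CH(OCOCH3): ester, 1 C=O (running total 6).
CHO: aldehyde, 1 C=O (running total 7).

7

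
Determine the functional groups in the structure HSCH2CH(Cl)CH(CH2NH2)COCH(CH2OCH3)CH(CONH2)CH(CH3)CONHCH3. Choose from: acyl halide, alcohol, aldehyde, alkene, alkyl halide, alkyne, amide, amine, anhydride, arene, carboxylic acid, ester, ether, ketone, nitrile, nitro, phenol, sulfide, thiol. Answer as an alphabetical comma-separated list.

Reading the structure from left to right:
  HSCH2: –SH on an sp³ carbon → thiol.
  CH(Cl): halogen on an sp³ carbon → alkyl halide.
  CH(CH2NH2): pendant –CH2NH2: N on sp³ C, no adjacent C=O → amine.
  CO: –C(=O)– with carbon on both sides → ketone.
  CH(CH2OCH3): pendant –CH2OCH3: C–O–C linkage → ether.
  CH(CONH2): pendant –CONH2: carbonyl C bonded to C and N → amide.
  CONHCH3: –C(=O)NHCH3: carbonyl C bonded to C and to N → amide (the N is not an amine).

alkyl halide, amide, amine, ether, ketone, thiol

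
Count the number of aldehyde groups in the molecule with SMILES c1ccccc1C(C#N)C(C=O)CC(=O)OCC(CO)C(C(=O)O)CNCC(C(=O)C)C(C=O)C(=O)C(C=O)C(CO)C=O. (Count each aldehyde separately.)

4

Working along the chain:
  C6H5: C6H5– phenyl ring → arene.
  CH(CN): pendant –C≡N: nitrile.
  CH(CHO): pendant –CHO: carbonyl C bonded to C and H → aldehyde.
  CH2COOCH2: –C(=O)–O–C with C on the carbonyl side → ester.
  CH(CH2OH): pendant –CH2OH on an sp³ backbone C → alcohol.
  CH(COOH): pendant –COOH: carbonyl C bonded to C and –OH → carboxylic acid.
  CH2NHCH2: C–N–C with sp³ carbons and no adjacent C=O → amine (secondary).
  CH(COCH3): pendant –COCH3: carbonyl C bonded to two carbons → ketone.
  CH(CHO): pendant –CHO: carbonyl C bonded to C and H → aldehyde.
  CO: –C(=O)– with carbon on both sides → ketone.
  CH(CHO): pendant –CHO: carbonyl C bonded to C and H → aldehyde.
  CH(CH2OH): pendant –CH2OH on an sp³ backbone C → alcohol.
  CHO: terminal –CHO: carbonyl C bonded to H and C → aldehyde.
Aldehyde appears at: CH(CHO), CH(CHO), CH(CHO), CHO → 4.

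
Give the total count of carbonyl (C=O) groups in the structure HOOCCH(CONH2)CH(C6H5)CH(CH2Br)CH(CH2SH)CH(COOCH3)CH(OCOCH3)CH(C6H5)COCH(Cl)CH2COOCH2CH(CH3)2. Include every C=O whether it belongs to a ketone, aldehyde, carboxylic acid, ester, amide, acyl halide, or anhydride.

6

HOOC: carboxylic acid, 1 C=O (running total 1).
CH(CONH2): amide, 1 C=O (running total 2).
CH(COOCH3): ester, 1 C=O (running total 3).
CH(OCOCH3): ester, 1 C=O (running total 4).
CO: ketone, 1 C=O (running total 5).
CH2COOCH2: ester, 1 C=O (running total 6).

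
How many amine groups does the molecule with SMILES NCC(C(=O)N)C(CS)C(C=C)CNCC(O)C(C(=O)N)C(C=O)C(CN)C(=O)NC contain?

Taking each segment in turn:
  H2NCH2: –NH2 on an sp³ carbon with no adjacent C=O → amine.
  CH(CONH2): pendant –CONH2: carbonyl C bonded to C and N → amide.
  CH(CH2SH): pendant –CH2SH → thiol.
  CH(CH=CH2): pendant –CH=CH2: C=C double bond → alkene.
  CH2NHCH2: C–N–C with sp³ carbons and no adjacent C=O → amine (secondary).
  CH(OH): –OH on an sp³ carbon → alcohol (secondary).
  CH(CONH2): pendant –CONH2: carbonyl C bonded to C and N → amide.
  CH(CHO): pendant –CHO: carbonyl C bonded to C and H → aldehyde.
  CH(CH2NH2): pendant –CH2NH2: N on sp³ C, no adjacent C=O → amine.
  CONHCH3: –C(=O)NHCH3: carbonyl C bonded to C and to N → amide (the N is not an amine).
Amine appears at: H2NCH2, CH2NHCH2, CH(CH2NH2) → 3.

3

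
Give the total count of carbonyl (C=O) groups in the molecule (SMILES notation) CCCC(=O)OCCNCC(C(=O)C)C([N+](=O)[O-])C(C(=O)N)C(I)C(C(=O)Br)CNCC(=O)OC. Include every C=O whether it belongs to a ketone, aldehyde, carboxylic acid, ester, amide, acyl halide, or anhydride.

5

CH2COOCH2: ester, 1 C=O (running total 1).
CH(COCH3): ketone, 1 C=O (running total 2).
CH(CONH2): amide, 1 C=O (running total 3).
CH(COBr): acyl halide, 1 C=O (running total 4).
COOCH3: ester, 1 C=O (running total 5).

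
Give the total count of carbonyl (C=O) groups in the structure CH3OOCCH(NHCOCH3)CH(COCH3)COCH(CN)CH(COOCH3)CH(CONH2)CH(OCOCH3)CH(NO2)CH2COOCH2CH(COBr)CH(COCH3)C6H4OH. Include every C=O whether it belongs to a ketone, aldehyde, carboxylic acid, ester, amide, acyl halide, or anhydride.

CH3OOC: ester, 1 C=O (running total 1).
CH(NHCOCH3): amide, 1 C=O (running total 2).
CH(COCH3): ketone, 1 C=O (running total 3).
CO: ketone, 1 C=O (running total 4).
CH(COOCH3): ester, 1 C=O (running total 5).
CH(CONH2): amide, 1 C=O (running total 6).
CH(OCOCH3): ester, 1 C=O (running total 7).
CH2COOCH2: ester, 1 C=O (running total 8).
CH(COBr): acyl halide, 1 C=O (running total 9).
CH(COCH3): ketone, 1 C=O (running total 10).

10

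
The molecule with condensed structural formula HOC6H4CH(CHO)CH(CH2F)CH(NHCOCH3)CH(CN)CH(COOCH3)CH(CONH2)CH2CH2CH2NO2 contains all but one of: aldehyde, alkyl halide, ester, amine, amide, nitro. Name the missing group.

aldehyde: present (CH(CHO) — pendant –CHO: carbonyl C bonded to C and H → aldehyde).
alkyl halide: present (CH(CH2F) — pendant –CH2X: halogen on sp³ carbon → alkyl halide).
nitro: present (CH2NO2 — –NO2 on carbon → nitro group).
ester: present (CH(COOCH3) — pendant –COOCH3: carbonyl C bonded to C and –OCH3 → ester).
amide: present (CH(NHCOCH3) — pendant –NHC(=O)CH3: N bonded to a carbonyl → amide (not amine)).
amine: absent. In each of CH(NHCOCH3) and CH(CONH2), the nitrogen is bonded directly to a carbonyl carbon, making it part of an amide, not a free amine.

amine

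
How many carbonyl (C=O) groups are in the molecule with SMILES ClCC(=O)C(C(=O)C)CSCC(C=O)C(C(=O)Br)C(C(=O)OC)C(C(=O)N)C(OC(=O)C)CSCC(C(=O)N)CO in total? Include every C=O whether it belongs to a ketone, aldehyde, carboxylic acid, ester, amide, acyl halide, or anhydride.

CO: ketone, 1 C=O (running total 1).
CH(COCH3): ketone, 1 C=O (running total 2).
CH(CHO): aldehyde, 1 C=O (running total 3).
CH(COBr): acyl halide, 1 C=O (running total 4).
CH(COOCH3): ester, 1 C=O (running total 5).
CH(CONH2): amide, 1 C=O (running total 6).
CH(OCOCH3): ester, 1 C=O (running total 7).
CH(CONH2): amide, 1 C=O (running total 8).

8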